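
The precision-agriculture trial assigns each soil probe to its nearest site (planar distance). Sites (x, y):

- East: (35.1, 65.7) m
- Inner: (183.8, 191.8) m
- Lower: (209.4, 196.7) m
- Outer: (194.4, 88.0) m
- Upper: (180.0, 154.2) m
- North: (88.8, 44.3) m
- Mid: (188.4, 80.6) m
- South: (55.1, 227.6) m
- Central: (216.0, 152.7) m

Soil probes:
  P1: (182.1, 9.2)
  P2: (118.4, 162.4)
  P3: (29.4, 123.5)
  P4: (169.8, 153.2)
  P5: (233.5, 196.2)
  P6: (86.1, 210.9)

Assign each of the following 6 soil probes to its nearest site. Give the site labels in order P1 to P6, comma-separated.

Mid, Upper, East, Upper, Lower, South

P1 → Mid (d²=5137.65)
P2 → Upper (d²=3861.80)
P3 → East (d²=3373.33)
P4 → Upper (d²=105.04)
P5 → Lower (d²=581.06)
P6 → South (d²=1239.89)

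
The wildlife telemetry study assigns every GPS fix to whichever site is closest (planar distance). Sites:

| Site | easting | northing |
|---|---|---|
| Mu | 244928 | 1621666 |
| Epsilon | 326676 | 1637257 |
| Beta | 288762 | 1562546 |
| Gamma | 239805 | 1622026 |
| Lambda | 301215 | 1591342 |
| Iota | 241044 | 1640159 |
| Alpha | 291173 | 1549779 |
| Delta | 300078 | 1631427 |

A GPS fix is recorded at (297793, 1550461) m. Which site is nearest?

Alpha

Squared distances to each site:
Mu: 7864860250.000; Epsilon: 8367773305.000; Beta: 227606186.000; Gamma: 8484157369.000; Lambda: 1682966245.000; Iota: 11266180205.000; Alpha: 44289524.000; Delta: 6560714381.000.
Minimum at Alpha.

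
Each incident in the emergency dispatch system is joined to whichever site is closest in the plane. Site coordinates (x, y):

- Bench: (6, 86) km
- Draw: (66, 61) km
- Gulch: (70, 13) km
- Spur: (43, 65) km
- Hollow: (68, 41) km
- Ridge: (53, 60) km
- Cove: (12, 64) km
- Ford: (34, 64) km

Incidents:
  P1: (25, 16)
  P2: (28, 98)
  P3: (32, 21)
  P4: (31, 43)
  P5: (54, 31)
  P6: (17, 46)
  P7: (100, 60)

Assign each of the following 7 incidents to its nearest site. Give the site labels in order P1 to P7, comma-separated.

Gulch, Bench, Gulch, Ford, Hollow, Cove, Draw

P1 → Gulch (d²=2034.00)
P2 → Bench (d²=628.00)
P3 → Gulch (d²=1508.00)
P4 → Ford (d²=450.00)
P5 → Hollow (d²=296.00)
P6 → Cove (d²=349.00)
P7 → Draw (d²=1157.00)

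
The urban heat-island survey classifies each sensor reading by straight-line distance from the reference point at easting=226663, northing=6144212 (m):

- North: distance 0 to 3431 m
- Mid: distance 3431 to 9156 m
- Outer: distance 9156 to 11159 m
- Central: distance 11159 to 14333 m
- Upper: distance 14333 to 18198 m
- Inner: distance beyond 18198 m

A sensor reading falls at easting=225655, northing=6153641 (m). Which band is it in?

Outer

Distance = √((225655−226663)² + (6153641−6144212)²) = √(1016064.000 + 88906041.000) = 9482.727 m.
9156 ≤ 9482.727 < 11159 → Outer.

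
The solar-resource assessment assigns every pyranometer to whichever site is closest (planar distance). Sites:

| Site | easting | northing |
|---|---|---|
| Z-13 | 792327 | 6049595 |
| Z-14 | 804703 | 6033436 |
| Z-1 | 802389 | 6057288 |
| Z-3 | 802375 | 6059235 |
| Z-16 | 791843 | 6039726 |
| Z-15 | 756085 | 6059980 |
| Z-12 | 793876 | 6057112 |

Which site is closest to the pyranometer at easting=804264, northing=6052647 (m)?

Squared distances to each site:
Z-13: 151806673.000; Z-14: 369255242.000; Z-1: 25054506.000; Z-3: 46970065.000; Z-16: 321233482.000; Z-15: 2374988930.000; Z-12: 127846769.000.
Minimum at Z-1.

Z-1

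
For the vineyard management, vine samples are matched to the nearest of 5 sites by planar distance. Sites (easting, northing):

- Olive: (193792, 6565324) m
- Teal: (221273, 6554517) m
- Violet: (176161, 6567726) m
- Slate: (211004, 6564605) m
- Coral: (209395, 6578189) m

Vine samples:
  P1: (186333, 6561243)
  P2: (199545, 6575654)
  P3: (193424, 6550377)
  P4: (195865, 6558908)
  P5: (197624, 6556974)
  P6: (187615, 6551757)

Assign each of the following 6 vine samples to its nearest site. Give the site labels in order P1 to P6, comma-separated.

P1 → Olive (d²=72291242.00)
P2 → Coral (d²=103448725.00)
P3 → Olive (d²=223548233.00)
P4 → Olive (d²=45462385.00)
P5 → Olive (d²=84406724.00)
P6 → Olive (d²=222218818.00)

Olive, Coral, Olive, Olive, Olive, Olive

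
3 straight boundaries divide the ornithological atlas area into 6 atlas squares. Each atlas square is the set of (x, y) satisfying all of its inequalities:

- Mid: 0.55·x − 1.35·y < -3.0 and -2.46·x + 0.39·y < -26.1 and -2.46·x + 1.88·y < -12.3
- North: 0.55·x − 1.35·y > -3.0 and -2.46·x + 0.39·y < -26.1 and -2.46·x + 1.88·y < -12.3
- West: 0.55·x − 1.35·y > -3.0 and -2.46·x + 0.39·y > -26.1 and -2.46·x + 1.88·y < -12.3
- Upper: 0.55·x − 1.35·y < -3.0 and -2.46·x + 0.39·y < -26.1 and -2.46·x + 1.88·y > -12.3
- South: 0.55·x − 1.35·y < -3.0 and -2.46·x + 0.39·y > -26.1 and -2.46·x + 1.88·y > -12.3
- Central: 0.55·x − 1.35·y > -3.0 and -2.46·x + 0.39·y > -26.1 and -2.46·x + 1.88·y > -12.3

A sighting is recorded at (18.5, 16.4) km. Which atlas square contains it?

0.55·18.5 − 1.35·16.4 = -11.965, which is < -3.0
-2.46·18.5 + 0.39·16.4 = -39.114, which is < -26.1
-2.46·18.5 + 1.88·16.4 = -14.678, which is < -12.3
This sign pattern matches Mid.

Mid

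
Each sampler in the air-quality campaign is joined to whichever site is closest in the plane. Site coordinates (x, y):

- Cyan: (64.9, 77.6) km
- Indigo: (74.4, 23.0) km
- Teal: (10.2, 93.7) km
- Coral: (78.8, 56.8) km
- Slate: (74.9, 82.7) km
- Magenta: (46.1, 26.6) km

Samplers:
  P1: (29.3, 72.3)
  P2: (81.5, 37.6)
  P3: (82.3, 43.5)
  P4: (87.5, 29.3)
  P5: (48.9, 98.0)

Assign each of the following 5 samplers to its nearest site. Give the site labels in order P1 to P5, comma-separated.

P1 → Teal (d²=822.77)
P2 → Indigo (d²=263.57)
P3 → Coral (d²=189.14)
P4 → Indigo (d²=211.30)
P5 → Cyan (d²=672.16)

Teal, Indigo, Coral, Indigo, Cyan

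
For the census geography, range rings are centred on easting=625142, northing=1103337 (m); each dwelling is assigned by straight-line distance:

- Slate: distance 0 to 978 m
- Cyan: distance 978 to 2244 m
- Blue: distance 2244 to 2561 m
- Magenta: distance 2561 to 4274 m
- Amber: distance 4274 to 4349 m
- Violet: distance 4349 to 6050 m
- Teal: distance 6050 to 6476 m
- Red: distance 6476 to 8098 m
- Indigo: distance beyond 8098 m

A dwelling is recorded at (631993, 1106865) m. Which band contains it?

Distance = √((631993−625142)² + (1106865−1103337)²) = √(46936201.000 + 12446784.000) = 7706.036 m.
6476 ≤ 7706.036 < 8098 → Red.

Red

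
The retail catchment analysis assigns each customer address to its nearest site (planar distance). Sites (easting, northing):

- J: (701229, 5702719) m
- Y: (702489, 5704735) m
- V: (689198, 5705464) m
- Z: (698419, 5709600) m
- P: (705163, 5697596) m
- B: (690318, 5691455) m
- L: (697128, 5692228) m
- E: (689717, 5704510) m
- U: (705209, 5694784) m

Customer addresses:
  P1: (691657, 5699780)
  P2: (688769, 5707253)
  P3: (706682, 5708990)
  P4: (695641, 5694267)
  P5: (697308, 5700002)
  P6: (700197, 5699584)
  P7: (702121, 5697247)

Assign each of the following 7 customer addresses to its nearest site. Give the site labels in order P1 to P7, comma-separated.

P1 → E (d²=26136500.00)
P2 → V (d²=3384562.00)
P3 → Y (d²=35686274.00)
P4 → L (d²=6368690.00)
P5 → J (d²=22756330.00)
P6 → J (d²=10893249.00)
P7 → P (d²=9375565.00)

E, V, Y, L, J, J, P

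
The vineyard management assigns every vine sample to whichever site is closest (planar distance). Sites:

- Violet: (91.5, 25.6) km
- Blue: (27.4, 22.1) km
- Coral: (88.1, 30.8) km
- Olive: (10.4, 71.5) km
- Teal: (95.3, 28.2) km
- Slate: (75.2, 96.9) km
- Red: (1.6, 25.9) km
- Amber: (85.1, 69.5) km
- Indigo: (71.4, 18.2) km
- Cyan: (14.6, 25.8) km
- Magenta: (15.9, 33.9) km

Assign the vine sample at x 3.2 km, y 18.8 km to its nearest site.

Red

Squared distances to each site:
Violet: 7843.130; Blue: 596.530; Coral: 7352.010; Olive: 2829.130; Teal: 8570.770; Slate: 11283.610; Red: 52.970; Amber: 9278.100; Indigo: 4651.600; Cyan: 178.960; Magenta: 389.300.
Minimum at Red.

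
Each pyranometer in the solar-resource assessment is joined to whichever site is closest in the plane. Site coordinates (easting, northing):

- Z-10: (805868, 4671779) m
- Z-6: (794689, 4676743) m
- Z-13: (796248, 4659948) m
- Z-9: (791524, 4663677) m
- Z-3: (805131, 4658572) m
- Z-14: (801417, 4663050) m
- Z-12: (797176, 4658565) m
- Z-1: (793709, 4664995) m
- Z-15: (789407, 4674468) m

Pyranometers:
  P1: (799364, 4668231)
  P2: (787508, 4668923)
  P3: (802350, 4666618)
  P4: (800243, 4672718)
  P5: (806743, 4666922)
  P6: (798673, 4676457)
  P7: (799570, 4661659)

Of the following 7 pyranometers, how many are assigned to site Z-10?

2

P1 → Z-14
P2 → Z-15
P3 → Z-14
P4 → Z-10
P5 → Z-10
P6 → Z-6
P7 → Z-14
2 of the 7 go to Z-10.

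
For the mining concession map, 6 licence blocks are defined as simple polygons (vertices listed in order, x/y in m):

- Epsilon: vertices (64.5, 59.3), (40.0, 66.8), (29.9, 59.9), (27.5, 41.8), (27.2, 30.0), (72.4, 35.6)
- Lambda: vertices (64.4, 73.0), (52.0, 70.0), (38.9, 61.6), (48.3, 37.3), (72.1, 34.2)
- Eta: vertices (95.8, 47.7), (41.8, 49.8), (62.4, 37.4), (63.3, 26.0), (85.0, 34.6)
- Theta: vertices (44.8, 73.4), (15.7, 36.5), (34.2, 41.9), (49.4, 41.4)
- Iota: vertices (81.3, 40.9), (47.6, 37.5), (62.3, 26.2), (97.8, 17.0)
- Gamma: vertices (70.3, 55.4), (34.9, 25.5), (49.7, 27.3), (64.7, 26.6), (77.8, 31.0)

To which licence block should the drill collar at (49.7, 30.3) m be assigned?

Cast a ray rightward from (49.7, 30.3). For each polygon, the edges (by vertex number in listed order) whose endpoints lie on opposite sides of y = 30.3, where each meets that height, and whether that is right or left of the point:
Epsilon: 4–5 at x≈27.21 (left), 5–6 at x≈29.62 (left) → 0 crossings.
Lambda: no edge straddles that height → 0 crossings.
Eta: 3–4 at x≈62.96 (right), 4–5 at x≈74.15 (right) → 2 crossings.
Theta: no edge straddles that height → 0 crossings.
Iota: 2–3 at x≈56.97 (right), 4–1 at x≈88.62 (right) → 2 crossings.
Gamma: 1–2 at x≈40.58 (left), 4–5 at x≈75.72 (right) → 1 crossing.
Only Gamma has an odd count, so the point is inside Gamma.

Gamma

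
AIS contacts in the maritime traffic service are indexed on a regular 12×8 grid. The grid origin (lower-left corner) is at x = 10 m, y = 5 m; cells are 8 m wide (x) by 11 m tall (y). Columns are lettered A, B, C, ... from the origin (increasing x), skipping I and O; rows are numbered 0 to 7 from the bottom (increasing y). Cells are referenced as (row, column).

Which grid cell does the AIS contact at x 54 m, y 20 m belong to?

(1, F)

Column index: ⌊(54 − 10) / 8⌋ = ⌊5.500⌋ = 5 → column F
Row offset from origin: ⌊(20 − 5) / 11⌋ = ⌊1.364⌋ = 1 → row 1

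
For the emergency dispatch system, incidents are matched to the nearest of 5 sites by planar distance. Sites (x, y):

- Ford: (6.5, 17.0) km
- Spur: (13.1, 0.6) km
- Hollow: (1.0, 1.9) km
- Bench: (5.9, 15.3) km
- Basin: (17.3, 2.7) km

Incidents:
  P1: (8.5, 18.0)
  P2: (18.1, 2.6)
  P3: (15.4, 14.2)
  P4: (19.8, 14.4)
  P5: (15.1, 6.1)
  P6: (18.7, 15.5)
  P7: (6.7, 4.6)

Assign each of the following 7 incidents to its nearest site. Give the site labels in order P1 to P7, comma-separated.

Ford, Basin, Ford, Basin, Basin, Ford, Hollow

P1 → Ford (d²=5.00)
P2 → Basin (d²=0.65)
P3 → Ford (d²=87.05)
P4 → Basin (d²=143.14)
P5 → Basin (d²=16.40)
P6 → Ford (d²=151.09)
P7 → Hollow (d²=39.78)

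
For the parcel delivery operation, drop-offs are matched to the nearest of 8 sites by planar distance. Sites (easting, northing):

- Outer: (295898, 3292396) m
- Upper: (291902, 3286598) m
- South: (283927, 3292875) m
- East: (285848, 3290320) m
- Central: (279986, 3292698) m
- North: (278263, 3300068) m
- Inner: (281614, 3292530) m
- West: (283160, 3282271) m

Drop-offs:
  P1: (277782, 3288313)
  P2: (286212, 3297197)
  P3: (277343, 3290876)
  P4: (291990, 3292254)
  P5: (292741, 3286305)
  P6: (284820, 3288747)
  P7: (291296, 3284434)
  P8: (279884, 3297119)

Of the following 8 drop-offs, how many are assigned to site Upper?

P1 → Central
P2 → South
P3 → Central
P4 → Outer
P5 → Upper
P6 → East
P7 → Upper
P8 → North
2 of the 8 go to Upper.

2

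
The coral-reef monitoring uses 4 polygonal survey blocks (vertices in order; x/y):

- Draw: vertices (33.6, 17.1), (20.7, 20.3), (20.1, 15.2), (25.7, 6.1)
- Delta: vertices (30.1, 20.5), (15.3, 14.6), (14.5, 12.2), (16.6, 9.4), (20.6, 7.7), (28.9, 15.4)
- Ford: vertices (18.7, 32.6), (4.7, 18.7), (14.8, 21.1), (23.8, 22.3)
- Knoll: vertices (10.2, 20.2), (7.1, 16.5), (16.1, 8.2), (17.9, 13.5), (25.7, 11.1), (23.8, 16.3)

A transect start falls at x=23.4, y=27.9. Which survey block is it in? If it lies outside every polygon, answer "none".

Cast a ray rightward from (23.4, 27.9). For each polygon, the edges (by vertex number in listed order) whose endpoints lie on opposite sides of y = 27.9, where each meets that height, and whether that is right or left of the point:
Draw: no edge straddles that height → 0 crossings.
Delta: no edge straddles that height → 0 crossings.
Ford: 1–2 at x≈13.97 (left), 4–1 at x≈21.03 (left) → 0 crossings.
Knoll: no edge straddles that height → 0 crossings.
All counts are even, so the point lies outside every listed polygon.

none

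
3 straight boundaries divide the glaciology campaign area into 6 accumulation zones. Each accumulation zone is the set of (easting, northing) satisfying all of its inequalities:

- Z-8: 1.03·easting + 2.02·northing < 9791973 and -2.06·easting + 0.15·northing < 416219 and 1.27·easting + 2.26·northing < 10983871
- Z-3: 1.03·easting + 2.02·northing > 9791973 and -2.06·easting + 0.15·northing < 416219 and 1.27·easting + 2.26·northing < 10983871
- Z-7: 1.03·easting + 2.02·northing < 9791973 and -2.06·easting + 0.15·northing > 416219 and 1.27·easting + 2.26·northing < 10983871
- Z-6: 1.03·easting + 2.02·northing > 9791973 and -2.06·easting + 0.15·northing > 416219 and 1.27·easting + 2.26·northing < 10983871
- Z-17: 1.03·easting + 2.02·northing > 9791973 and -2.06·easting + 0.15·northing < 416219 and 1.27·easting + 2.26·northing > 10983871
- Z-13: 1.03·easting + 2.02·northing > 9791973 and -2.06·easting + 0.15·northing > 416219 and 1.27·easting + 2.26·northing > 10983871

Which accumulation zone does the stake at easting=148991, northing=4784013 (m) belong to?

Z-17

1.03·148991 + 2.02·4784013 = 9817166.990, which is > 9791973
-2.06·148991 + 0.15·4784013 = 410680.490, which is < 416219
1.27·148991 + 2.26·4784013 = 11001087.950, which is > 10983871
This sign pattern matches Z-17.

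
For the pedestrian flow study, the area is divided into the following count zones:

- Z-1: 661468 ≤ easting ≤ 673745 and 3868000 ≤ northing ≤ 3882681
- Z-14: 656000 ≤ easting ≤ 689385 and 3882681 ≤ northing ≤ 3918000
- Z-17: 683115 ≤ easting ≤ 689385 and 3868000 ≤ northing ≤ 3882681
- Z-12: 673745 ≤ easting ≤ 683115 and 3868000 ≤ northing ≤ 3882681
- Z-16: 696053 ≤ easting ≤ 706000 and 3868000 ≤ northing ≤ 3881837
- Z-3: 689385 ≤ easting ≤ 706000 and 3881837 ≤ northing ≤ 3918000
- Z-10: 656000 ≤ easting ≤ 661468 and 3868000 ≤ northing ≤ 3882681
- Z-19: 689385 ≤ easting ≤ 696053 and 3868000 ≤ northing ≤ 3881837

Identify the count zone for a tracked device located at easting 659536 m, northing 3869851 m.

The point has easting = 659536 and northing = 3869851.
Only Z-10 satisfies 656000 ≤ easting ≤ 661468 and 3868000 ≤ northing ≤ 3882681.

Z-10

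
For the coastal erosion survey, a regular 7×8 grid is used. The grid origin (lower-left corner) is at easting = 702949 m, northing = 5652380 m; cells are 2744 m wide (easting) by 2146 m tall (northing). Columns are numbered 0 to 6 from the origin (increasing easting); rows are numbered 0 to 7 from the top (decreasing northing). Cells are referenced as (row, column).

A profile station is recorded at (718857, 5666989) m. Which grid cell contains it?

(1, 5)

Column index: ⌊(718857 − 702949) / 2744⌋ = ⌊5.797⌋ = 5
Row offset from origin: ⌊(5666989 − 5652380) / 2146⌋ = ⌊6.808⌋ = 6 → row 1 (counted from top)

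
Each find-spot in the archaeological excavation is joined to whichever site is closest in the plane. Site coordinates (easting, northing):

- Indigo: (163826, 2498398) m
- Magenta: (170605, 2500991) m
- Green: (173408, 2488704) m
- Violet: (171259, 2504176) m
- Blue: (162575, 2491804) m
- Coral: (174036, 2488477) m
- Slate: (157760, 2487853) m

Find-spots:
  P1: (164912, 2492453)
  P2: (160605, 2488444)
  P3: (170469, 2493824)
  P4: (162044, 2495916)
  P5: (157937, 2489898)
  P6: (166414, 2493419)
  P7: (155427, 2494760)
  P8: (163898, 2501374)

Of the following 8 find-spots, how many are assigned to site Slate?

P1 → Blue
P2 → Slate
P3 → Green
P4 → Indigo
P5 → Slate
P6 → Blue
P7 → Slate
P8 → Indigo
3 of the 8 go to Slate.

3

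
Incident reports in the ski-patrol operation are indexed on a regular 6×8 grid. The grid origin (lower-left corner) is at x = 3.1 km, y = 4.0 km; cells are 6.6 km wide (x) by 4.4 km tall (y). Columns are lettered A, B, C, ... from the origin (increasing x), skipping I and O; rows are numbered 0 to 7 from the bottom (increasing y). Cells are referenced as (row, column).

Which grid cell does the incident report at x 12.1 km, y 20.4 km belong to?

(3, B)

Column index: ⌊(12.1 − 3.1) / 6.6⌋ = ⌊1.364⌋ = 1 → column B
Row offset from origin: ⌊(20.4 − 4.0) / 4.4⌋ = ⌊3.727⌋ = 3 → row 3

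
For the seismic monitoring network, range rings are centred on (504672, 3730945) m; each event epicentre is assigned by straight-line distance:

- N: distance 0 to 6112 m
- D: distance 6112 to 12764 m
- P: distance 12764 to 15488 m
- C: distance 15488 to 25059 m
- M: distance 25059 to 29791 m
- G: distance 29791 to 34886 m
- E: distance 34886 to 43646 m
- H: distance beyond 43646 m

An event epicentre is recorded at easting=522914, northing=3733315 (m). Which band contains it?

Distance = √((522914−504672)² + (3733315−3730945)²) = √(332770564.000 + 5616900.000) = 18395.311 m.
15488 ≤ 18395.311 < 25059 → C.

C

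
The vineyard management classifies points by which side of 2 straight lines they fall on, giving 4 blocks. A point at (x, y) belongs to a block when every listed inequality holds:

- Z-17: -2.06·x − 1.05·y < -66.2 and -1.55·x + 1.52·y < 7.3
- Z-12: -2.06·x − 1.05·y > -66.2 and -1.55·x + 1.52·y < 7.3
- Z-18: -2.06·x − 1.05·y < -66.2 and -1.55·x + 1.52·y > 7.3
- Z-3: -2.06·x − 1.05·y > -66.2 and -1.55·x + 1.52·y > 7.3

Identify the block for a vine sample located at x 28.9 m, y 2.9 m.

Z-12

-2.06·28.9 − 1.05·2.9 = -62.579, which is > -66.2
-1.55·28.9 + 1.52·2.9 = -40.387, which is < 7.3
This sign pattern matches Z-12.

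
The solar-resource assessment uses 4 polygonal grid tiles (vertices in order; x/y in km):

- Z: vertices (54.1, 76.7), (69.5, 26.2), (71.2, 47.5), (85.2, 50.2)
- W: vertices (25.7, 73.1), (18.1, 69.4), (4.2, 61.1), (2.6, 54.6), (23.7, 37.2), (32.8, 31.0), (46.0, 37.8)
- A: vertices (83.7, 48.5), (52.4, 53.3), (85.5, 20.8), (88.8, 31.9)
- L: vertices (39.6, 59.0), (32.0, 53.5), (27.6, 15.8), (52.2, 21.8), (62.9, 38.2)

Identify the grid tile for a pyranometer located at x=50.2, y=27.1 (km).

Cast a ray rightward from (50.2, 27.1). For each polygon, the edges (by vertex number in listed order) whose endpoints lie on opposite sides of y = 27.1, where each meets that height, and whether that is right or left of the point:
Z: 1–2 at x≈69.23 (right), 2–3 at x≈69.57 (right) → 2 crossings.
W: no edge straddles that height → 0 crossings.
A: 2–3 at x≈79.08 (right), 3–4 at x≈87.37 (right) → 2 crossings.
L: 2–3 at x≈28.92 (left), 4–5 at x≈55.66 (right) → 1 crossing.
Only L has an odd count, so the point is inside L.

L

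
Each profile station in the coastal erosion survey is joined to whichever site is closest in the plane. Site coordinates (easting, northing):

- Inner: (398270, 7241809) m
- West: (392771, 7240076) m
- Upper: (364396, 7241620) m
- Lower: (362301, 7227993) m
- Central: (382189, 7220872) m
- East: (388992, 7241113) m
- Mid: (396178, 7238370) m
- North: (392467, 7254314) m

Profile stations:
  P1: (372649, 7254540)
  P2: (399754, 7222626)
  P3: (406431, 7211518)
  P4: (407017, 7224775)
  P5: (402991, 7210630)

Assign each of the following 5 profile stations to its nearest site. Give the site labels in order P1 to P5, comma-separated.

P1 → Upper (d²=235038409.00)
P2 → Mid (d²=260661312.00)
P3 → Central (d²=675171880.00)
P4 → Mid (d²=302307946.00)
P5 → Central (d²=537621768.00)

Upper, Mid, Central, Mid, Central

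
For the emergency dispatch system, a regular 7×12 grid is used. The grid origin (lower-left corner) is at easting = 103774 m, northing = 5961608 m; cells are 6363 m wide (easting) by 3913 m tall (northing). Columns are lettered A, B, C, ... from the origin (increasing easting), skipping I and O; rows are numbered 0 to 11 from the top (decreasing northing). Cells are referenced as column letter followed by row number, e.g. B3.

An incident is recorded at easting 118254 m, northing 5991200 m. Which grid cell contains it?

Column index: ⌊(118254 − 103774) / 6363⌋ = ⌊2.276⌋ = 2 → column C
Row offset from origin: ⌊(5991200 − 5961608) / 3913⌋ = ⌊7.562⌋ = 7 → row 4 (counted from top)

C4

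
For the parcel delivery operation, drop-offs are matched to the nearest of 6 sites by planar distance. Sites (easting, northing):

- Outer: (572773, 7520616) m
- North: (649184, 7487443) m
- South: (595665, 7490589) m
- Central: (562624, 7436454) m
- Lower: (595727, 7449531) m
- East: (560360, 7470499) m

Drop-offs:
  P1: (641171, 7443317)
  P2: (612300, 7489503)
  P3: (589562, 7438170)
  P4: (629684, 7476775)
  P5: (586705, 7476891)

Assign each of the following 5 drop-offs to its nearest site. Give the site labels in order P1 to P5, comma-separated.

North, South, Lower, North, South

P1 → North (d²=2011312045.00)
P2 → South (d²=277902621.00)
P3 → Lower (d²=167079546.00)
P4 → North (d²=494056224.00)
P5 → South (d²=267916804.00)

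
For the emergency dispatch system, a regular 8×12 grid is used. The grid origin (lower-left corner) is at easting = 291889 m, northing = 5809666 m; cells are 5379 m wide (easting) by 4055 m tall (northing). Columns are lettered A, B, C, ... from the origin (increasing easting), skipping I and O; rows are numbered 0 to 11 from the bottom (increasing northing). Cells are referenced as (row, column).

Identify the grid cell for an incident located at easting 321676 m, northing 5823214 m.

(3, F)

Column index: ⌊(321676 − 291889) / 5379⌋ = ⌊5.538⌋ = 5 → column F
Row offset from origin: ⌊(5823214 − 5809666) / 4055⌋ = ⌊3.341⌋ = 3 → row 3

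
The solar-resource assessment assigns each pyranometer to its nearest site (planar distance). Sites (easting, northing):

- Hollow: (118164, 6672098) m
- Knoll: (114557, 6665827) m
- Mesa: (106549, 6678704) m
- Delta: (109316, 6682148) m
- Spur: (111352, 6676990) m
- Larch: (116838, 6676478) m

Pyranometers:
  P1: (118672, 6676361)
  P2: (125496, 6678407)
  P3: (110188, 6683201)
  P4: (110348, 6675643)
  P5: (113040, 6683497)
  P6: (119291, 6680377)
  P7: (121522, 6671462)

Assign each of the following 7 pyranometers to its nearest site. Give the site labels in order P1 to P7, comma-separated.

Larch, Larch, Delta, Spur, Delta, Larch, Hollow

P1 → Larch (d²=3377245.00)
P2 → Larch (d²=78682005.00)
P3 → Delta (d²=1869193.00)
P4 → Spur (d²=2822425.00)
P5 → Delta (d²=15687977.00)
P6 → Larch (d²=21219410.00)
P7 → Hollow (d²=11680660.00)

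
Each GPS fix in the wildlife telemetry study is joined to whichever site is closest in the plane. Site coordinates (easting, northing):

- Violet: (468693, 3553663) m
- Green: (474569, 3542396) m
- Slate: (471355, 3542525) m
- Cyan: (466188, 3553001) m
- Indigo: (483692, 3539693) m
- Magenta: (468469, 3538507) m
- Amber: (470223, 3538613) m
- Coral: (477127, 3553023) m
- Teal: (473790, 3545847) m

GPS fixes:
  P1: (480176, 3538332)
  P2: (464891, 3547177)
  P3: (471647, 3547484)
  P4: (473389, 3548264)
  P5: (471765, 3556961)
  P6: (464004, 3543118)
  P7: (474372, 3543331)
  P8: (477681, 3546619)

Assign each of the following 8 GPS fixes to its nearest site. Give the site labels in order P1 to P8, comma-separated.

P1 → Indigo (d²=14214577.00)
P2 → Cyan (d²=35601185.00)
P3 → Teal (d²=7272218.00)
P4 → Teal (d²=6002690.00)
P5 → Violet (d²=20313988.00)
P6 → Magenta (d²=41197546.00)
P7 → Green (d²=913034.00)
P8 → Teal (d²=15735865.00)

Indigo, Cyan, Teal, Teal, Violet, Magenta, Green, Teal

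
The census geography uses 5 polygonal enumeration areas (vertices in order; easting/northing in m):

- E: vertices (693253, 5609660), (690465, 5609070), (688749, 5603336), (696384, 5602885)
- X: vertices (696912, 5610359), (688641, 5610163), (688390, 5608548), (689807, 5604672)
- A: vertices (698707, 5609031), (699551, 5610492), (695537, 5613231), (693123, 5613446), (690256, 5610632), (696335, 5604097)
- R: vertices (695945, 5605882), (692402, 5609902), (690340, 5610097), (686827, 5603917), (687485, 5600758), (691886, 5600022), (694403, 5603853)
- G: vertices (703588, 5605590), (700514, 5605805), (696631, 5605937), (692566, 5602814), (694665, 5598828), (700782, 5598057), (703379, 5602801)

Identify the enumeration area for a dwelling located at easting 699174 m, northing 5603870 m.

Cast a ray rightward from (699174, 5603870). For each polygon, the edges (by vertex number in listed order) whose endpoints lie on opposite sides of northing = 5603870, where each meets that height, and whether that is right or left of the point:
E: 2–3 at easting≈688908.8 (left), 4–1 at easting≈695928.8 (left) → 0 crossings.
X: no edge straddles that height → 0 crossings.
A: no edge straddles that height → 0 crossings.
R: 4–5 at easting≈686836.8 (left), 7–1 at easting≈694415.9 (left) → 0 crossings.
G: 3–4 at easting≈693940.5 (left), 7–1 at easting≈703459.1 (right) → 1 crossing.
Only G has an odd count, so the point is inside G.

G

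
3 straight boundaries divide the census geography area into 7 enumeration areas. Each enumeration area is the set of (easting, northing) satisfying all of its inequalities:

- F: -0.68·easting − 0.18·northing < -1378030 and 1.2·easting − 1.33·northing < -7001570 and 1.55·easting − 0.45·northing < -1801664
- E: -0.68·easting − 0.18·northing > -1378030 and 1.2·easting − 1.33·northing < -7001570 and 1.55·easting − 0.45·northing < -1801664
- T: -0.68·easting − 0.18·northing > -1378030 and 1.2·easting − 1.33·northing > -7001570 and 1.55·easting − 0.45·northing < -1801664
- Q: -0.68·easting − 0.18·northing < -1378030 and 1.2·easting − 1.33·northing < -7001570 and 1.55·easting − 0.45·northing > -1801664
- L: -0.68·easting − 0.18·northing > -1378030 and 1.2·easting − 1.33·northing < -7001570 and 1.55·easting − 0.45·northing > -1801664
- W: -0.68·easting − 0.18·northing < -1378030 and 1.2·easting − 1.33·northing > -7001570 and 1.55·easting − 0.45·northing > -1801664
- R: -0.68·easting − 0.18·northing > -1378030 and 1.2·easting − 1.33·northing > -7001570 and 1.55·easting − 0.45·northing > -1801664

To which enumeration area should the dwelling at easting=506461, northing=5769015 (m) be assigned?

-0.68·506461 − 0.18·5769015 = -1382816.180, which is < -1378030
1.2·506461 − 1.33·5769015 = -7065036.750, which is < -7001570
1.55·506461 − 0.45·5769015 = -1811042.200, which is < -1801664
This sign pattern matches F.

F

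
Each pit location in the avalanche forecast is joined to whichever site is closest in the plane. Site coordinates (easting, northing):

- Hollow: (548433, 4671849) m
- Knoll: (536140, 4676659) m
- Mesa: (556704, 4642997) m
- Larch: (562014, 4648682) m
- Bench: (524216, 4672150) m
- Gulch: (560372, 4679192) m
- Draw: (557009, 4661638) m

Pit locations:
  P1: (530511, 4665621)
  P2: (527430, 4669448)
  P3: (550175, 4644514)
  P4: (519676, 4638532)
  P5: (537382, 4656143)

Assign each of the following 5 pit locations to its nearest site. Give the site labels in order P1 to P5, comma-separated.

Bench, Bench, Mesa, Bench, Hollow

P1 → Bench (d²=82254866.00)
P2 → Bench (d²=17630600.00)
P3 → Mesa (d²=44929130.00)
P4 → Bench (d²=1150781524.00)
P5 → Hollow (d²=368803037.00)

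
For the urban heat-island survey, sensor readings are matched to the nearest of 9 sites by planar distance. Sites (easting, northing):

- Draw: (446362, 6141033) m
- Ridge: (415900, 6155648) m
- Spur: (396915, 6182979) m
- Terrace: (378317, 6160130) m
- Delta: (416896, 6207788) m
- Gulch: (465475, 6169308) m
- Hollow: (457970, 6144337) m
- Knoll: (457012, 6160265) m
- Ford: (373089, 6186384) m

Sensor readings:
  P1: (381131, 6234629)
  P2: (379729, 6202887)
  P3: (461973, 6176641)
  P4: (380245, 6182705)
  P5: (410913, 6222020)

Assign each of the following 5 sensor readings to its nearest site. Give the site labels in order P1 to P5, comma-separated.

Delta, Ford, Gulch, Ford, Delta

P1 → Delta (d²=1999574506.00)
P2 → Ford (d²=316438609.00)
P3 → Gulch (d²=66036893.00)
P4 → Ford (d²=64743377.00)
P5 → Delta (d²=238346113.00)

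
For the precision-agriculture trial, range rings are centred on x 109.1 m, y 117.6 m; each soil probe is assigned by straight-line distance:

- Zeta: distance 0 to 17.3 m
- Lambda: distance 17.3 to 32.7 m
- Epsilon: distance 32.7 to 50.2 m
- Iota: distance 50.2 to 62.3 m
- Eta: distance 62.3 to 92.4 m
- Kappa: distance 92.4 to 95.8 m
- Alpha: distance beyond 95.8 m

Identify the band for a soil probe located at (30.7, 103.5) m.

Eta

Distance = √((30.7−109.1)² + (103.5−117.6)²) = √(6146.560 + 198.810) = 79.658 m.
62.3 ≤ 79.658 < 92.4 → Eta.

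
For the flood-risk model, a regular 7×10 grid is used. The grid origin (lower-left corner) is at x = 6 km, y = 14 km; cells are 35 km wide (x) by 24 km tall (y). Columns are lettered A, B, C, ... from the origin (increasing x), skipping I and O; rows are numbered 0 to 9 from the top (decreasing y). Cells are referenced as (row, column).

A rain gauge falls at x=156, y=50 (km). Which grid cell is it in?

Column index: ⌊(156 − 6) / 35⌋ = ⌊4.286⌋ = 4 → column E
Row offset from origin: ⌊(50 − 14) / 24⌋ = ⌊1.500⌋ = 1 → row 8 (counted from top)

(8, E)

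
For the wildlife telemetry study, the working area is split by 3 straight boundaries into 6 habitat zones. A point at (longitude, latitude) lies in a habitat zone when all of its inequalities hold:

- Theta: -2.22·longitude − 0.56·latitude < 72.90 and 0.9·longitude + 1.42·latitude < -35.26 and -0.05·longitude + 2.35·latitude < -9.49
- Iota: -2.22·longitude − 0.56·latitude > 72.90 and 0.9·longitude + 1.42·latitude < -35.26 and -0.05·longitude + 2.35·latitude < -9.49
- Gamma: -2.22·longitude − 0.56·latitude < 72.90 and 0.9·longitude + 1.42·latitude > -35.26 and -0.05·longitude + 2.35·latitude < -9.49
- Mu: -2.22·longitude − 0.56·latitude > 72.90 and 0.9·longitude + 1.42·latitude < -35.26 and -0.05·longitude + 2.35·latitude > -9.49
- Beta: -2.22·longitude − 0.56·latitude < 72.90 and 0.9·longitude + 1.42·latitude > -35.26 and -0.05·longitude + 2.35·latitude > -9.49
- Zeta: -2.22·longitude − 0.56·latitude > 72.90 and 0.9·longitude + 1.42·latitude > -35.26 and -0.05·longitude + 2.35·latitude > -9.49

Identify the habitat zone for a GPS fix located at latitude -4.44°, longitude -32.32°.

Mu

-2.22·-32.32 − 0.56·-4.44 = 74.237, which is > 72.90
0.9·-32.32 + 1.42·-4.44 = -35.393, which is < -35.26
-0.05·-32.32 + 2.35·-4.44 = -8.818, which is > -9.49
This sign pattern matches Mu.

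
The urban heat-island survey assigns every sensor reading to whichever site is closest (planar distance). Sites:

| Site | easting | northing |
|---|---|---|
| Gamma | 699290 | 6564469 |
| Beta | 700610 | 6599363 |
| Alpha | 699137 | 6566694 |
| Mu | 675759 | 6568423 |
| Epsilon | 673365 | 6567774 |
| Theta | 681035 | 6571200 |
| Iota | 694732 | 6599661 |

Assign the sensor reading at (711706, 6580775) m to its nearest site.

Alpha

Squared distances to each site:
Gamma: 420042692.000; Beta: 468634960.000; Alpha: 356254322.000; Mu: 1444758713.000; Epsilon: 1639058282.000; Theta: 1032390866.000; Iota: 644797672.000.
Minimum at Alpha.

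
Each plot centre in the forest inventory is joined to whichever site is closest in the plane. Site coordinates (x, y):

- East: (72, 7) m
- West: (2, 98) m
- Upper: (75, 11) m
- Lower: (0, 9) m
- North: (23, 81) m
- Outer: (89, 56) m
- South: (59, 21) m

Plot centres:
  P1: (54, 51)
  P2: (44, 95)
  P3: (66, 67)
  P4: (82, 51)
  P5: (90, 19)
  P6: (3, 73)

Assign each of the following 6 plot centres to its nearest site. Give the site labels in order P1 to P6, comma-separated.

South, North, Outer, Outer, Upper, North

P1 → South (d²=925.00)
P2 → North (d²=637.00)
P3 → Outer (d²=650.00)
P4 → Outer (d²=74.00)
P5 → Upper (d²=289.00)
P6 → North (d²=464.00)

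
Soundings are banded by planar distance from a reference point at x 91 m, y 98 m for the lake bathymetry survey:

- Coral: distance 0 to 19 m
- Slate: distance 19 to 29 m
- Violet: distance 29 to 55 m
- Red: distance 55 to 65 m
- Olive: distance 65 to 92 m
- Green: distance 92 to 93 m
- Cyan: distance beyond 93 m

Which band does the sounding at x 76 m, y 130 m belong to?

Violet

Distance = √((76−91)² + (130−98)²) = √(225.000 + 1024.000) = 35.341 m.
29 ≤ 35.341 < 55 → Violet.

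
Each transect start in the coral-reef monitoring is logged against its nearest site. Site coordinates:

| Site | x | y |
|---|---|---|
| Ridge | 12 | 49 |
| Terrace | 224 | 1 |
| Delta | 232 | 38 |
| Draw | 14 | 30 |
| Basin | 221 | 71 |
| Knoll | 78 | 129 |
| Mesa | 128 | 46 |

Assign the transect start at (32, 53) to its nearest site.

Squared distances to each site:
Ridge: 416.000; Terrace: 39568.000; Delta: 40225.000; Draw: 853.000; Basin: 36045.000; Knoll: 7892.000; Mesa: 9265.000.
Minimum at Ridge.

Ridge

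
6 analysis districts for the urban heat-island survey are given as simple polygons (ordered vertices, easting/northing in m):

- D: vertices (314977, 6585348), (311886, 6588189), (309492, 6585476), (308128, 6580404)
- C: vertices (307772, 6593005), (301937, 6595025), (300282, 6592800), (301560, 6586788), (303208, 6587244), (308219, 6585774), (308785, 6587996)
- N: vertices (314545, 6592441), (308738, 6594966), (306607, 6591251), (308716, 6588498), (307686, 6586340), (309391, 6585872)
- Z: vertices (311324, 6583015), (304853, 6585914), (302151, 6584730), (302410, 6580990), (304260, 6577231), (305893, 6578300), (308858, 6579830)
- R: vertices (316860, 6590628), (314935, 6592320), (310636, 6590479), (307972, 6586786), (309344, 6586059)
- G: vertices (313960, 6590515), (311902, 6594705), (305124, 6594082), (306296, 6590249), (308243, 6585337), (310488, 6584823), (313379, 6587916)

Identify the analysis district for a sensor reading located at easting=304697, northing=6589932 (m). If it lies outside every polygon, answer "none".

C

Cast a ray rightward from (304697, 6589932). For each polygon, the edges (by vertex number in listed order) whose endpoints lie on opposite sides of northing = 6589932, where each meets that height, and whether that is right or left of the point:
D: no edge straddles that height → 0 crossings.
C: 3–4 at easting≈300891.7 (left), 7–1 at easting≈308393.5 (right) → 1 crossing.
N: 3–4 at easting≈307617.5 (right), 6–1 at easting≈312576.5 (right) → 2 crossings.
Z: no edge straddles that height → 0 crossings.
R: 3–4 at easting≈310241.4 (right), 5–1 at easting≈315715.1 (right) → 2 crossings.
G: 4–5 at easting≈306421.7 (right), 7–1 at easting≈313829.7 (right) → 2 crossings.
Only C has an odd count, so the point is inside C.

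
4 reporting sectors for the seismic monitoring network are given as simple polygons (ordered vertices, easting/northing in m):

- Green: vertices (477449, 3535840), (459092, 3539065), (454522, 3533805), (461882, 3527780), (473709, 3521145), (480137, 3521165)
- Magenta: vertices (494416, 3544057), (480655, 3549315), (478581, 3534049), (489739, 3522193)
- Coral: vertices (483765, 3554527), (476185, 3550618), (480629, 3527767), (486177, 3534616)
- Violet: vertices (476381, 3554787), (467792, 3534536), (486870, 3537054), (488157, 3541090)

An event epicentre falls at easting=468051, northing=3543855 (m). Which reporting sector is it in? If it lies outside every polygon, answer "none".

none

Cast a ray rightward from (468051, 3543855). For each polygon, the edges (by vertex number in listed order) whose endpoints lie on opposite sides of northing = 3543855, where each meets that height, and whether that is right or left of the point:
Green: no edge straddles that height → 0 crossings.
Magenta: 2–3 at easting≈479913.2 (right), 4–1 at easting≈494372.8 (right) → 2 crossings.
Coral: 2–3 at easting≈477500.2 (right), 4–1 at easting≈485057.8 (right) → 2 crossings.
Violet: 1–2 at easting≈471744.4 (right), 4–1 at easting≈485779.8 (right) → 2 crossings.
All counts are even, so the point lies outside every listed polygon.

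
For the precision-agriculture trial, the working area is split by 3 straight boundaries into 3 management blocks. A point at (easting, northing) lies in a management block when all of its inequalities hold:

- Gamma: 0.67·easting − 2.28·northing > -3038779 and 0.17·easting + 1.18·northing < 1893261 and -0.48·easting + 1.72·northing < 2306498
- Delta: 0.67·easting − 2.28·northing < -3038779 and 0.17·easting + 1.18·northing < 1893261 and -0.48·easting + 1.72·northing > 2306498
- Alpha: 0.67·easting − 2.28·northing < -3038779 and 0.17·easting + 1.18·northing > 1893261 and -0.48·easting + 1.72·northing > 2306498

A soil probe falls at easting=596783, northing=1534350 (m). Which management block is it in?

0.67·596783 − 2.28·1534350 = -3098473.390, which is < -3038779
0.17·596783 + 1.18·1534350 = 1911986.110, which is > 1893261
-0.48·596783 + 1.72·1534350 = 2352626.160, which is > 2306498
This sign pattern matches Alpha.

Alpha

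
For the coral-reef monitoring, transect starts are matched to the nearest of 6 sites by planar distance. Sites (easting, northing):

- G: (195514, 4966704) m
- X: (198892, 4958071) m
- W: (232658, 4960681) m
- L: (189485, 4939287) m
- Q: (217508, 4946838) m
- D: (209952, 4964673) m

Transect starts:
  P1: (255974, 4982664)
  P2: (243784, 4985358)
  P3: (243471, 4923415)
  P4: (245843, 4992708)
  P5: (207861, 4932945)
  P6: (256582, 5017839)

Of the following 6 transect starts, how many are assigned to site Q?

2

P1 → W
P2 → W
P3 → Q
P4 → W
P5 → Q
P6 → W
2 of the 6 go to Q.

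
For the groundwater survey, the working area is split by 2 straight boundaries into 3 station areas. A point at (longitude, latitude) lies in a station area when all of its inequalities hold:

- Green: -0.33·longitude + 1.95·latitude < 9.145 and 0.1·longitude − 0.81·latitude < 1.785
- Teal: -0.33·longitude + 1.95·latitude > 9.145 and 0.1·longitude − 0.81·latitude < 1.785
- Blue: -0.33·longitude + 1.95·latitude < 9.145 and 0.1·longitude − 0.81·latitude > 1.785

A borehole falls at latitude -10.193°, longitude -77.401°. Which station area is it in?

Green

-0.33·-77.401 + 1.95·-10.193 = 5.666, which is < 9.145
0.1·-77.401 − 0.81·-10.193 = 0.516, which is < 1.785
This sign pattern matches Green.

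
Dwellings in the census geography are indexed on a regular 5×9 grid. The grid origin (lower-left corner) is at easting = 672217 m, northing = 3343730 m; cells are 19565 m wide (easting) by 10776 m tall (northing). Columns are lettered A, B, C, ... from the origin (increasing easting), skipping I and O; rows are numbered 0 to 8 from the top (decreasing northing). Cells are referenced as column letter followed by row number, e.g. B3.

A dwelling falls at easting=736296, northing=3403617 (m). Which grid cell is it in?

Column index: ⌊(736296 − 672217) / 19565⌋ = ⌊3.275⌋ = 3 → column D
Row offset from origin: ⌊(3403617 − 3343730) / 10776⌋ = ⌊5.557⌋ = 5 → row 3 (counted from top)

D3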